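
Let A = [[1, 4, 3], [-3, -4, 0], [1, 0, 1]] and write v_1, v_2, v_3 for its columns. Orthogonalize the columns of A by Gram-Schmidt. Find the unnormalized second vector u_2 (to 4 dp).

u_2 = (2.5455, 0.3636, -1.4545)

v_1 = (1, -3, 1); ‖v_1‖ = 3.3166, so q_1 = (0.3015, -0.9045, 0.3015).
q_1·v_2 = 0.3015·4 + (-0.9045)·(-4) + 0.3015·0 = 4.8242.
u_2 = v_2 − 4.8242·q_1 = (2.5455, 0.3636, -1.4545).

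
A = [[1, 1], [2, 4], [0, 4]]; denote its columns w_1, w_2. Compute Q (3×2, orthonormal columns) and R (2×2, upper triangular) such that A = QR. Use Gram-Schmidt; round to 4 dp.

e_1 = w_1/‖w_1‖ = (1, 2, 0)/2.2361 = (0.4472, 0.8944, 0.0000).
r_{12} = e_1·w_2 = 4.0249.
u_2 = w_2 − 4.0249·e_1 = (-0.8000, 0.4000, 4.0000).
‖u_2‖ = 4.0988, so e_2 = (-0.1952, 0.0976, 0.9759).

Q = [[0.4472, -0.1952], [0.8944, 0.0976], [0.0000, 0.9759]], R = [[2.2361, 4.0249], [0.0000, 4.0988]]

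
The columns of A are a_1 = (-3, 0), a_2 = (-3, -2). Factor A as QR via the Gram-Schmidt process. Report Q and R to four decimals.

Q = [[-1.0000, 0.0000], [0.0000, -1.0000]], R = [[3.0000, 3.0000], [0.0000, 2.0000]]

a_1 = (-3, 0); ‖a_1‖ = 3.0000, so q_1 = (-1.0000, 0.0000).
q_1·a_2 = (-1.0000)·(-3) + 0.0000·(-2) = 3.0000.
u_2 = a_2 − 3.0000·q_1 = (0.0000, -2.0000).
‖u_2‖ = 2.0000, so q_2 = (0.0000, -1.0000).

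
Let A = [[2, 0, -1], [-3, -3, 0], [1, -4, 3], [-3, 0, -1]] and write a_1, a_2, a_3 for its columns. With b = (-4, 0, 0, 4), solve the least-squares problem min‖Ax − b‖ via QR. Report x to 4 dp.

x = (-1.4101, 1.1087, 1.7223)

a_1 = (2, -3, 1, -3); ‖a_1‖ = 4.7958, so q_1 = (0.4170, -0.6255, 0.2085, -0.6255).
q_1·a_2 = 0.4170·0 + (-0.6255)·(-3) + 0.2085·(-4) + (-0.6255)·0 = 1.0426.
u_2 = a_2 − 1.0426·q_1 = (-0.4348, -2.3478, -4.2174, 0.6522).
‖u_2‖ = 4.8901, so q_2 = (-0.0889, -0.4801, -0.8624, 0.1334).
q_1·a_3 = 0.4170·(-1) + (-0.6255)·0 + 0.2085·3 + (-0.6255)·(-1) = 0.8341; q_2·a_3 = (-0.0889)·(-1) + (-0.4801)·0 + (-0.8624)·3 + 0.1334·(-1) = -2.6318.
u_3 = a_3 − 0.8341·q_1 + 2.6318·q_2 = (-1.5818, -0.7418, 0.5564, -0.1273).
‖u_3‖ = 1.8380, so q_3 = (-0.8606, -0.4036, 0.3027, -0.0692).
Qᵀb = (-4.1703, 0.8891, 3.1655).
Back-substitute: x_3 = 3.1655/1.8380 = 1.7223.
x_2 = (0.8891 + 2.6318·1.7223)/4.8901 = 1.1087.
x_1 = (-4.1703 − 1.0426·1.1087 − 0.8341·1.7223)/4.7958 = -1.4101.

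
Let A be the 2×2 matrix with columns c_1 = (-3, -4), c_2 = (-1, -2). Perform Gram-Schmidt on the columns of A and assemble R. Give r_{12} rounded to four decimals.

e_1 = c_1/‖c_1‖ = (-3, -4)/5.0000 = (-0.6000, -0.8000).
r_{12} = e_1·c_2 = 2.2000.

r_{12} = 2.2000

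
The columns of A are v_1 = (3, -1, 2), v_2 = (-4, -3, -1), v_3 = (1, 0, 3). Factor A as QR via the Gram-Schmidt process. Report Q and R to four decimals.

v_1 = (3, -1, 2); ‖v_1‖ = 3.7417, so q_1 = (0.8018, -0.2673, 0.5345).
q_1·v_2 = 0.8018·(-4) + (-0.2673)·(-3) + 0.5345·(-1) = -2.9399.
u_2 = v_2 + 2.9399·q_1 = (-1.6429, -3.7857, 0.5714).
‖u_2‖ = 4.1662, so q_2 = (-0.3943, -0.9087, 0.1372).
q_1·v_3 = 0.8018·1 + (-0.2673)·0 + 0.5345·3 = 2.4054; q_2·v_3 = (-0.3943)·1 + (-0.9087)·0 + 0.1372·3 = 0.0171.
u_3 = v_3 − 2.4054·q_1 − 0.0171·q_2 = (-0.9218, 0.6584, 1.7119).
‖u_3‖ = 2.0528, so q_3 = (-0.4491, 0.3208, 0.8340).

Q = [[0.8018, -0.3943, -0.4491], [-0.2673, -0.9087, 0.3208], [0.5345, 0.1372, 0.8340]], R = [[3.7417, -2.9399, 2.4054], [0.0000, 4.1662, 0.0171], [0.0000, 0.0000, 2.0528]]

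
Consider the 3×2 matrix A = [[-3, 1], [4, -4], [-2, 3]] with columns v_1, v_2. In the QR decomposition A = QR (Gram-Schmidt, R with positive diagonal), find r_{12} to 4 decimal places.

v_1 = (-3, 4, -2); ‖v_1‖ = 5.3852, so e_1 = (-0.5571, 0.7428, -0.3714).
r_{12} = e_1·v_2 = -4.6424.

r_{12} = -4.6424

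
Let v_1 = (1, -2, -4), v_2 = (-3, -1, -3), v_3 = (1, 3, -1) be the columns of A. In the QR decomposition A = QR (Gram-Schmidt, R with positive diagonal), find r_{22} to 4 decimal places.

q_1 = v_1/‖v_1‖ = (1, -2, -4)/4.5826 = (0.2182, -0.4364, -0.8729).
r_{12} = q_1·v_2 = 2.4004.
u_2 = v_2 − 2.4004·q_1 = (-3.5238, 0.0476, -0.9048).
r_{22} = ‖u_2‖ = 3.6384.

r_{22} = 3.6384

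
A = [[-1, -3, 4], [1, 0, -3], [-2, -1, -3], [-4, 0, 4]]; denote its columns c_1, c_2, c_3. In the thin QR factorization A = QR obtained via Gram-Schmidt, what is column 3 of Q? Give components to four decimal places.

c_1 = (-1, 1, -2, -4); ‖c_1‖ = 4.6904, so q_1 = (-0.2132, 0.2132, -0.4264, -0.8528).
q_1·c_2 = (-0.2132)·(-3) + 0.2132·0 + (-0.4264)·(-1) + (-0.8528)·0 = 1.0660.
u_2 = c_2 − 1.0660·q_1 = (-2.7727, -0.2273, -0.5455, 0.9091).
‖u_2‖ = 2.9772, so q_2 = (-0.9313, -0.0763, -0.1832, 0.3054).
q_1·c_3 = (-0.2132)·4 + 0.2132·(-3) + (-0.4264)·(-3) + (-0.8528)·4 = -3.6244; q_2·c_3 = (-0.9313)·4 + (-0.0763)·(-3) + (-0.1832)·(-3) + 0.3054·4 = -1.7252.
u_3 = c_3 + 3.6244·q_1 + 1.7252·q_2 = (1.6205, -2.3590, -4.8615, 1.4359).
‖u_3‖ = 5.8213, so q_3 = (0.2784, -0.4052, -0.8351, 0.2467).

q_3 = (0.2784, -0.4052, -0.8351, 0.2467)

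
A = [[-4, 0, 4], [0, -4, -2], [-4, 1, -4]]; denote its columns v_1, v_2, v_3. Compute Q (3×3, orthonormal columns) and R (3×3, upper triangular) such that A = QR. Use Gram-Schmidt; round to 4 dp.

e_1 = v_1/‖v_1‖ = (-4, 0, -4)/5.6569 = (-0.7071, 0.0000, -0.7071).
r_{12} = e_1·v_2 = -0.7071.
u_2 = v_2 + 0.7071·e_1 = (-0.5000, -4.0000, 0.5000).
‖u_2‖ = 4.0620, so e_2 = (-0.1231, -0.9847, 0.1231).
r_{13} = e_1·v_3 = 0.0000; r_{23} = e_2·v_3 = 0.9847.
u_3 = v_3 + 0.0000·e_1 − 0.9847·e_2 = (4.1212, -1.0303, -4.1212).
‖u_3‖ = 5.9186, so e_3 = (0.6963, -0.1741, -0.6963).

Q = [[-0.7071, -0.1231, 0.6963], [0.0000, -0.9847, -0.1741], [-0.7071, 0.1231, -0.6963]], R = [[5.6569, -0.7071, 0.0000], [0.0000, 4.0620, 0.9847], [0.0000, 0.0000, 5.9186]]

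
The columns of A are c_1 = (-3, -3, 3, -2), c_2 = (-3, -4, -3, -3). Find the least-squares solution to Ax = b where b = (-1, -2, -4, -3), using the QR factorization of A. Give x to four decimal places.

c_1 = (-3, -3, 3, -2); ‖c_1‖ = 5.5678, so q_1 = (-0.5388, -0.5388, 0.5388, -0.3592).
q_1·c_2 = (-0.5388)·(-3) + (-0.5388)·(-4) + 0.5388·(-3) + (-0.3592)·(-3) = 3.2329.
u_2 = c_2 − 3.2329·q_1 = (-1.2581, -2.2581, -4.7419, -1.8387).
‖u_2‖ = 5.7051, so q_2 = (-0.2205, -0.3958, -0.8312, -0.3223).
Qᵀb = (0.5388, 5.3037).
Back-substitute: x_2 = 5.3037/5.7051 = 0.9296.
x_1 = (0.5388 − 3.2329·0.9296)/5.5678 = -0.4430.

x = (-0.4430, 0.9296)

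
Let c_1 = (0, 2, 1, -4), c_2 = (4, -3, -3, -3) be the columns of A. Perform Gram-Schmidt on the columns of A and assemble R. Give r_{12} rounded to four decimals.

c_1 = (0, 2, 1, -4); ‖c_1‖ = 4.5826, so e_1 = (0.0000, 0.4364, 0.2182, -0.8729).
r_{12} = e_1·c_2 = 0.6547.

r_{12} = 0.6547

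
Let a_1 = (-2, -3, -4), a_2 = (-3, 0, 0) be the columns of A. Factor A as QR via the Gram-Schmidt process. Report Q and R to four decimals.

Q = [[-0.3714, -0.9285], [-0.5571, 0.2228], [-0.7428, 0.2971]], R = [[5.3852, 1.1142], [0.0000, 2.7854]]

a_1 = (-2, -3, -4); ‖a_1‖ = 5.3852, so q_1 = (-0.3714, -0.5571, -0.7428).
q_1·a_2 = (-0.3714)·(-3) + (-0.5571)·0 + (-0.7428)·0 = 1.1142.
u_2 = a_2 − 1.1142·q_1 = (-2.5862, 0.6207, 0.8276).
‖u_2‖ = 2.7854, so q_2 = (-0.9285, 0.2228, 0.2971).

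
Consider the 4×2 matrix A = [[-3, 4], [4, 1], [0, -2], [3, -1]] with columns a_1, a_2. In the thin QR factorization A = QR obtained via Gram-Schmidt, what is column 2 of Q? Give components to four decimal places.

e_2 = (0.7054, 0.5342, -0.4657, -0.0068)

a_1 = (-3, 4, 0, 3); ‖a_1‖ = 5.8310, so e_1 = (-0.5145, 0.6860, 0.0000, 0.5145).
e_1·a_2 = (-0.5145)·4 + 0.6860·1 + 0.0000·(-2) + 0.5145·(-1) = -1.8865.
u_2 = a_2 + 1.8865·e_1 = (3.0294, 2.2941, -2.0000, -0.0294).
‖u_2‖ = 4.2943, so e_2 = (0.7054, 0.5342, -0.4657, -0.0068).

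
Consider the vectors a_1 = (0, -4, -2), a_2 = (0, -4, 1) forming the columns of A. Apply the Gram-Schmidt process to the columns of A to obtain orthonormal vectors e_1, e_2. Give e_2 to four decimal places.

e_2 = (0.0000, -0.4472, 0.8944)

e_1 = a_1/‖a_1‖ = (0, -4, -2)/4.4721 = (0.0000, -0.8944, -0.4472).
r_{12} = e_1·a_2 = 3.1305.
u_2 = a_2 − 3.1305·e_1 = (0.0000, -1.2000, 2.4000).
‖u_2‖ = 2.6833, so e_2 = (0.0000, -0.4472, 0.8944).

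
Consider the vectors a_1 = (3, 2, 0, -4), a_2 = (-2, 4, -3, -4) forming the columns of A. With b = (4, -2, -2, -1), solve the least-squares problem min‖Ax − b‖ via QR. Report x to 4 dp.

q_1 = a_1/‖a_1‖ = (3, 2, 0, -4)/5.3852 = (0.5571, 0.3714, 0.0000, -0.7428).
r_{12} = q_1·a_2 = 3.3425.
u_2 = a_2 − 3.3425·q_1 = (-3.8621, 2.7586, -3.0000, -1.5172).
‖u_2‖ = 5.8161, so q_2 = (-0.6640, 0.4743, -0.5158, -0.2609).
Qᵀb = (2.2283, -2.3122).
Back-substitute: x_2 = -2.3122/5.8161 = -0.3976.
x_1 = (2.2283 − 3.3425·(-0.3976))/5.3852 = 0.6606.

x = (0.6606, -0.3976)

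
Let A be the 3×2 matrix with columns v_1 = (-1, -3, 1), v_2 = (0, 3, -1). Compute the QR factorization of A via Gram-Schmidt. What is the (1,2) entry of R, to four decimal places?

v_1 = (-1, -3, 1); ‖v_1‖ = 3.3166, so e_1 = (-0.3015, -0.9045, 0.3015).
r_{12} = e_1·v_2 = -3.0151.

r_{12} = -3.0151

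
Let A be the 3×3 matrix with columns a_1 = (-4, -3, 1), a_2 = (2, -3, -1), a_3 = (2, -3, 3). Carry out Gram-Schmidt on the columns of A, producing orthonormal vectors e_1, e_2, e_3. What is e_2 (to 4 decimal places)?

a_1 = (-4, -3, 1); ‖a_1‖ = 5.0990, so e_1 = (-0.7845, -0.5883, 0.1961).
e_1·a_2 = (-0.7845)·2 + (-0.5883)·(-3) + 0.1961·(-1) = 0.0000.
u_2 = a_2 + 0.0000·e_1 = (2.0000, -3.0000, -1.0000).
‖u_2‖ = 3.7417, so e_2 = (0.5345, -0.8018, -0.2673).

e_2 = (0.5345, -0.8018, -0.2673)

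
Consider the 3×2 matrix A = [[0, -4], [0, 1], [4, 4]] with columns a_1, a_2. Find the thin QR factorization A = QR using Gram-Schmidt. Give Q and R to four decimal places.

a_1 = (0, 0, 4); ‖a_1‖ = 4.0000, so q_1 = (0.0000, 0.0000, 1.0000).
q_1·a_2 = 0.0000·(-4) + 0.0000·1 + 1.0000·4 = 4.0000.
u_2 = a_2 − 4.0000·q_1 = (-4.0000, 1.0000, 0.0000).
‖u_2‖ = 4.1231, so q_2 = (-0.9701, 0.2425, 0.0000).

Q = [[0.0000, -0.9701], [0.0000, 0.2425], [1.0000, 0.0000]], R = [[4.0000, 4.0000], [0.0000, 4.1231]]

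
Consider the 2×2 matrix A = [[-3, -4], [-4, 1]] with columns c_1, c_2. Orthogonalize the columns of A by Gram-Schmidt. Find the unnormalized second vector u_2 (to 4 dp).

u_2 = (-3.0400, 2.2800)

c_1 = (-3, -4); ‖c_1‖ = 5.0000, so q_1 = (-0.6000, -0.8000).
q_1·c_2 = (-0.6000)·(-4) + (-0.8000)·1 = 1.6000.
u_2 = c_2 − 1.6000·q_1 = (-3.0400, 2.2800).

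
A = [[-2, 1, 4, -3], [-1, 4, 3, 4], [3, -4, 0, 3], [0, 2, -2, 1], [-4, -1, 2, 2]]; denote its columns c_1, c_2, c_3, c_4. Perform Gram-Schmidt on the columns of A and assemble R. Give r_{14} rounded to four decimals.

r_{14} = 0.5477

e_1 = c_1/‖c_1‖ = (-2, -1, 3, 0, -4)/5.4772 = (-0.3651, -0.1826, 0.5477, 0.0000, -0.7303).
r_{14} = e_1·c_4 = 0.5477.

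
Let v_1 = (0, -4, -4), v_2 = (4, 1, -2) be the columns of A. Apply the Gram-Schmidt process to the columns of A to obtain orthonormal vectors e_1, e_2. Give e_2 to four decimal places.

v_1 = (0, -4, -4); ‖v_1‖ = 5.6569, so e_1 = (0.0000, -0.7071, -0.7071).
e_1·v_2 = 0.0000·4 + (-0.7071)·1 + (-0.7071)·(-2) = 0.7071.
u_2 = v_2 − 0.7071·e_1 = (4.0000, 1.5000, -1.5000).
‖u_2‖ = 4.5277, so e_2 = (0.8835, 0.3313, -0.3313).

e_2 = (0.8835, 0.3313, -0.3313)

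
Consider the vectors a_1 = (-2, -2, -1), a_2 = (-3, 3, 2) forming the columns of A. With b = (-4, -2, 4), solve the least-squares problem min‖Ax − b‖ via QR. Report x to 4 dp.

x = (1.0515, 0.7320)

a_1 = (-2, -2, -1); ‖a_1‖ = 3.0000, so e_1 = (-0.6667, -0.6667, -0.3333).
e_1·a_2 = (-0.6667)·(-3) + (-0.6667)·3 + (-0.3333)·2 = -0.6667.
u_2 = a_2 + 0.6667·e_1 = (-3.4444, 2.5556, 1.7778).
‖u_2‖ = 4.6428, so e_2 = (-0.7419, 0.5504, 0.3829).
Qᵀb = (2.6667, 3.3983).
Back-substitute: x_2 = 3.3983/4.6428 = 0.7320.
x_1 = (2.6667 + 0.6667·0.7320)/3.0000 = 1.0515.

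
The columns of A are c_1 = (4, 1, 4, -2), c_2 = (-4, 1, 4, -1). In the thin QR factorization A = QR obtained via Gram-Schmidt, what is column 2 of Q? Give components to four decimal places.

c_1 = (4, 1, 4, -2); ‖c_1‖ = 6.0828, so e_1 = (0.6576, 0.1644, 0.6576, -0.3288).
e_1·c_2 = 0.6576·(-4) + 0.1644·1 + 0.6576·4 + (-0.3288)·(-1) = 0.4932.
u_2 = c_2 − 0.4932·e_1 = (-4.3243, 0.9189, 3.6757, -0.8378).
‖u_2‖ = 5.8101, so e_2 = (-0.7443, 0.1582, 0.6326, -0.1442).

e_2 = (-0.7443, 0.1582, 0.6326, -0.1442)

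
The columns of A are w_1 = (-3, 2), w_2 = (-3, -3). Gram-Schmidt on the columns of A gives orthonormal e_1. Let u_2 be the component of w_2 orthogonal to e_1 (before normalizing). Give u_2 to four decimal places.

u_2 = (-2.3077, -3.4615)

w_1 = (-3, 2); ‖w_1‖ = 3.6056, so e_1 = (-0.8321, 0.5547).
e_1·w_2 = (-0.8321)·(-3) + 0.5547·(-3) = 0.8321.
u_2 = w_2 − 0.8321·e_1 = (-2.3077, -3.4615).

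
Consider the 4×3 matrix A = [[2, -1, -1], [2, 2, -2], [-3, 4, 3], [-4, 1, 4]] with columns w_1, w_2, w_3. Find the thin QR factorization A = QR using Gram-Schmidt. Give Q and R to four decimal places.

Q = [[0.3482, -0.0378, 0.9367], [0.3482, 0.7108, -0.1007], [-0.5222, 0.6805, 0.2216], [-0.6963, -0.1739, 0.2518]], R = [[5.7446, -2.4371, -5.3964], [0.0000, 4.0076, -0.0378], [0.0000, 0.0000, 0.9367]]

q_1 = w_1/‖w_1‖ = (2, 2, -3, -4)/5.7446 = (0.3482, 0.3482, -0.5222, -0.6963).
r_{12} = q_1·w_2 = -2.4371.
u_2 = w_2 + 2.4371·q_1 = (-0.1515, 2.8485, 2.7273, -0.6970).
‖u_2‖ = 4.0076, so q_2 = (-0.0378, 0.7108, 0.6805, -0.1739).
r_{13} = q_1·w_3 = -5.3964; r_{23} = q_2·w_3 = -0.0378.
u_3 = w_3 + 5.3964·q_1 + 0.0378·q_2 = (0.8774, -0.0943, 0.2075, 0.2358).
‖u_3‖ = 0.9367, so q_3 = (0.9367, -0.1007, 0.2216, 0.2518).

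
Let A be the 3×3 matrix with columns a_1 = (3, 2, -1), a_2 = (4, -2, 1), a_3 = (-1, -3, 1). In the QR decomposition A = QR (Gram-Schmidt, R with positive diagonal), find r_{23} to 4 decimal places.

a_1 = (3, 2, -1); ‖a_1‖ = 3.7417, so e_1 = (0.8018, 0.5345, -0.2673).
e_1·a_2 = 0.8018·4 + 0.5345·(-2) + (-0.2673)·1 = 1.8708.
u_2 = a_2 − 1.8708·e_1 = (2.5000, -3.0000, 1.5000).
‖u_2‖ = 4.1833, so e_2 = (0.5976, -0.7171, 0.3586).
r_{23} = e_2·a_3 = 1.9124.

r_{23} = 1.9124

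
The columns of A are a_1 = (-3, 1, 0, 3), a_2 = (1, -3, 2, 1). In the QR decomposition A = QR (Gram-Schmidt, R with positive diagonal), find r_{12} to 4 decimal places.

r_{12} = -0.6882

a_1 = (-3, 1, 0, 3); ‖a_1‖ = 4.3589, so q_1 = (-0.6882, 0.2294, 0.0000, 0.6882).
r_{12} = q_1·a_2 = -0.6882.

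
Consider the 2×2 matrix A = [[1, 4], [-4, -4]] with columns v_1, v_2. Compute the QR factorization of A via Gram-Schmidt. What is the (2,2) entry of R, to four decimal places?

r_{22} = 2.9104

v_1 = (1, -4); ‖v_1‖ = 4.1231, so e_1 = (0.2425, -0.9701).
e_1·v_2 = 0.2425·4 + (-0.9701)·(-4) = 4.8507.
u_2 = v_2 − 4.8507·e_1 = (2.8235, 0.7059).
r_{22} = ‖u_2‖ = 2.9104.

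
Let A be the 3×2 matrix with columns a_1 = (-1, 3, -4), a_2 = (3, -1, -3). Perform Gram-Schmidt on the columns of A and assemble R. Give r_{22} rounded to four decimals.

q_1 = a_1/‖a_1‖ = (-1, 3, -4)/5.0990 = (-0.1961, 0.5883, -0.7845).
r_{12} = q_1·a_2 = 1.1767.
u_2 = a_2 − 1.1767·q_1 = (3.2308, -1.6923, -2.0769).
r_{22} = ‖u_2‖ = 4.1971.

r_{22} = 4.1971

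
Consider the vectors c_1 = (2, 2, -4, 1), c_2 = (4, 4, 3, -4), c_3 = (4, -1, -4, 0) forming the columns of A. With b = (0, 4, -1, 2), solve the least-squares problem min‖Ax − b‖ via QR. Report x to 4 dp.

c_1 = (2, 2, -4, 1); ‖c_1‖ = 5.0000, so e_1 = (0.4000, 0.4000, -0.8000, 0.2000).
e_1·c_2 = 0.4000·4 + 0.4000·4 + (-0.8000)·3 + 0.2000·(-4) = 0.0000.
u_2 = c_2 + 0.0000·e_1 = (4.0000, 4.0000, 3.0000, -4.0000).
‖u_2‖ = 7.5498, so e_2 = (0.5298, 0.5298, 0.3974, -0.5298).
e_1·c_3 = 0.4000·4 + 0.4000·(-1) + (-0.8000)·(-4) + 0.2000·0 = 4.4000; e_2·c_3 = 0.5298·4 + 0.5298·(-1) + 0.3974·(-4) + (-0.5298)·0 = 0.0000.
u_3 = c_3 − 4.4000·e_1 − 0.0000·e_2 = (2.2400, -2.7600, -0.4800, -0.8800).
‖u_3‖ = 3.6932, so e_3 = (0.6065, -0.7473, -0.1300, -0.2383).
Qᵀb = (2.8000, 0.6623, -3.3358).
Back-substitute: x_3 = -3.3358/3.6932 = -0.9032.
x_2 = (0.6623 − 0.0000·(-0.9032))/7.5498 = 0.0877.
x_1 = (2.8000 + 0.0000·0.0877 − 4.4000·(-0.9032))/5.0000 = 1.3548.

x = (1.3548, 0.0877, -0.9032)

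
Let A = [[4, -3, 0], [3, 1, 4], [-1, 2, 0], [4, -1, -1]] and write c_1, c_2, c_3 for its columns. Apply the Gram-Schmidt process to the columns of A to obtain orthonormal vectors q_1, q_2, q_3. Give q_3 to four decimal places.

c_1 = (4, 3, -1, 4); ‖c_1‖ = 6.4807, so q_1 = (0.6172, 0.4629, -0.1543, 0.6172).
q_1·c_2 = 0.6172·(-3) + 0.4629·1 + (-0.1543)·2 + 0.6172·(-1) = -2.3146.
u_2 = c_2 + 2.3146·q_1 = (-1.5714, 2.0714, 1.6429, 0.4286).
‖u_2‖ = 3.1053, so q_2 = (-0.5060, 0.6671, 0.5291, 0.1380).
q_1·c_3 = 0.6172·0 + 0.4629·4 + (-0.1543)·0 + 0.6172·(-1) = 1.2344; q_2·c_3 = (-0.5060)·0 + 0.6671·4 + 0.5291·0 + 0.1380·(-1) = 2.5302.
u_3 = c_3 − 1.2344·q_1 − 2.5302·q_2 = (0.5185, 1.7407, -1.1481, -2.1111).
‖u_3‖ = 3.0123, so q_3 = (0.1721, 0.5779, -0.3812, -0.7008).

q_3 = (0.1721, 0.5779, -0.3812, -0.7008)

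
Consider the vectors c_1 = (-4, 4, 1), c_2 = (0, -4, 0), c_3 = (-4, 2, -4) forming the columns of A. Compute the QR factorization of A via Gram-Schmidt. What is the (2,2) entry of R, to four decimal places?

c_1 = (-4, 4, 1); ‖c_1‖ = 5.7446, so q_1 = (-0.6963, 0.6963, 0.1741).
q_1·c_2 = (-0.6963)·0 + 0.6963·(-4) + 0.1741·0 = -2.7852.
u_2 = c_2 + 2.7852·q_1 = (-1.9394, -2.0606, 0.4848).
r_{22} = ‖u_2‖ = 2.8710.

r_{22} = 2.8710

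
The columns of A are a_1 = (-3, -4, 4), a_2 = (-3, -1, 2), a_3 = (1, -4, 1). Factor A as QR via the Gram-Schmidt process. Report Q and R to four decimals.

Q = [[-0.4685, -0.8125, -0.3468], [-0.6247, 0.5823, -0.5203], [0.6247, -0.0271, -0.7804]], R = [[6.4031, 3.2796, 2.6550], [0.0000, 1.8011, -3.1688], [0.0000, 0.0000, 0.9538]]

a_1 = (-3, -4, 4); ‖a_1‖ = 6.4031, so e_1 = (-0.4685, -0.6247, 0.6247).
e_1·a_2 = (-0.4685)·(-3) + (-0.6247)·(-1) + 0.6247·2 = 3.2796.
u_2 = a_2 − 3.2796·e_1 = (-1.4634, 1.0488, -0.0488).
‖u_2‖ = 1.8011, so e_2 = (-0.8125, 0.5823, -0.0271).
e_1·a_3 = (-0.4685)·1 + (-0.6247)·(-4) + 0.6247·1 = 2.6550; e_2·a_3 = (-0.8125)·1 + 0.5823·(-4) + (-0.0271)·1 = -3.1688.
u_3 = a_3 − 2.6550·e_1 + 3.1688·e_2 = (-0.3308, -0.4962, -0.7444).
‖u_3‖ = 0.9538, so e_3 = (-0.3468, -0.5203, -0.7804).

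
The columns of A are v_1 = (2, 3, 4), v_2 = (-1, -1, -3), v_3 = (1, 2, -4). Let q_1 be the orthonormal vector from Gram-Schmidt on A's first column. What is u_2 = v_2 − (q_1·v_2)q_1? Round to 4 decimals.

u_2 = (0.1724, 0.7586, -0.6552)

q_1 = v_1/‖v_1‖ = (2, 3, 4)/5.3852 = (0.3714, 0.5571, 0.7428).
r_{12} = q_1·v_2 = -3.1568.
u_2 = v_2 + 3.1568·q_1 = (0.1724, 0.7586, -0.6552).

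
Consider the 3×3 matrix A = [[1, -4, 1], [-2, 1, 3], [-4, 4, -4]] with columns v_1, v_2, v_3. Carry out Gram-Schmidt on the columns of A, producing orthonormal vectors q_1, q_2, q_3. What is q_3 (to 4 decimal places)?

v_1 = (1, -2, -4); ‖v_1‖ = 4.5826, so q_1 = (0.2182, -0.4364, -0.8729).
q_1·v_2 = 0.2182·(-4) + (-0.4364)·1 + (-0.8729)·4 = -4.8008.
u_2 = v_2 + 4.8008·q_1 = (-2.9524, -1.0952, -0.1905).
‖u_2‖ = 3.1547, so q_2 = (-0.9359, -0.3472, -0.0604).
q_1·v_3 = 0.2182·1 + (-0.4364)·3 + (-0.8729)·(-4) = 2.4004; q_2·v_3 = (-0.9359)·1 + (-0.3472)·3 + (-0.0604)·(-4) = -1.7359.
u_3 = v_3 − 2.4004·q_1 + 1.7359·q_2 = (-1.1483, 3.4450, -2.0096).
‖u_3‖ = 4.1503, so q_3 = (-0.2767, 0.8301, -0.4842).

q_3 = (-0.2767, 0.8301, -0.4842)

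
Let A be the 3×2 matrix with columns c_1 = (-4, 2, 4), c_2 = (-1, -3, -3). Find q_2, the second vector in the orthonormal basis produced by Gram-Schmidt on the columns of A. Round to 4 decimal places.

q_2 = (-0.6941, -0.6036, -0.3923)

c_1 = (-4, 2, 4); ‖c_1‖ = 6.0000, so q_1 = (-0.6667, 0.3333, 0.6667).
q_1·c_2 = (-0.6667)·(-1) + 0.3333·(-3) + 0.6667·(-3) = -2.3333.
u_2 = c_2 + 2.3333·q_1 = (-2.5556, -2.2222, -1.4444).
‖u_2‖ = 3.6818, so q_2 = (-0.6941, -0.6036, -0.3923).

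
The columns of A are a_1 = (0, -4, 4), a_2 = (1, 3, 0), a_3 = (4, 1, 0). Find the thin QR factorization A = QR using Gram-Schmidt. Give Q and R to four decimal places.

a_1 = (0, -4, 4); ‖a_1‖ = 5.6569, so q_1 = (0.0000, -0.7071, 0.7071).
q_1·a_2 = 0.0000·1 + (-0.7071)·3 + 0.7071·0 = -2.1213.
u_2 = a_2 + 2.1213·q_1 = (1.0000, 1.5000, 1.5000).
‖u_2‖ = 2.3452, so q_2 = (0.4264, 0.6396, 0.6396).
q_1·a_3 = 0.0000·4 + (-0.7071)·1 + 0.7071·0 = -0.7071; q_2·a_3 = 0.4264·4 + 0.6396·1 + 0.6396·0 = 2.3452.
u_3 = a_3 + 0.7071·q_1 − 2.3452·q_2 = (3.0000, -1.0000, -1.0000).
‖u_3‖ = 3.3166, so q_3 = (0.9045, -0.3015, -0.3015).

Q = [[0.0000, 0.4264, 0.9045], [-0.7071, 0.6396, -0.3015], [0.7071, 0.6396, -0.3015]], R = [[5.6569, -2.1213, -0.7071], [0.0000, 2.3452, 2.3452], [0.0000, 0.0000, 3.3166]]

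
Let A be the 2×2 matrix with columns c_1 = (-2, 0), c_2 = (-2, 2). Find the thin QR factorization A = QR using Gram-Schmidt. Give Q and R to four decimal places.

e_1 = c_1/‖c_1‖ = (-2, 0)/2.0000 = (-1.0000, 0.0000).
r_{12} = e_1·c_2 = 2.0000.
u_2 = c_2 − 2.0000·e_1 = (0.0000, 2.0000).
‖u_2‖ = 2.0000, so e_2 = (0.0000, 1.0000).

Q = [[-1.0000, 0.0000], [0.0000, 1.0000]], R = [[2.0000, 2.0000], [0.0000, 2.0000]]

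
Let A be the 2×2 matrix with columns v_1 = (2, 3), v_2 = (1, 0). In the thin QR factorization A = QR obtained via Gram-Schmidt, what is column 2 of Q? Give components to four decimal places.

v_1 = (2, 3); ‖v_1‖ = 3.6056, so e_1 = (0.5547, 0.8321).
e_1·v_2 = 0.5547·1 + 0.8321·0 = 0.5547.
u_2 = v_2 − 0.5547·e_1 = (0.6923, -0.4615).
‖u_2‖ = 0.8321, so e_2 = (0.8321, -0.5547).

e_2 = (0.8321, -0.5547)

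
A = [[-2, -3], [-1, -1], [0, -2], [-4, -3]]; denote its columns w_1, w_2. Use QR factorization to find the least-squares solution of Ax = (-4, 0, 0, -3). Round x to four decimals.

e_1 = w_1/‖w_1‖ = (-2, -1, 0, -4)/4.5826 = (-0.4364, -0.2182, 0.0000, -0.8729).
r_{12} = e_1·w_2 = 4.1461.
u_2 = w_2 − 4.1461·e_1 = (-1.1905, -0.0952, -2.0000, 0.6190).
‖u_2‖ = 2.4103, so e_2 = (-0.4939, -0.0395, -0.8298, 0.2568).
Qᵀb = (4.3644, 1.2051).
Back-substitute: x_2 = 1.2051/2.4103 = 0.5000.
x_1 = (4.3644 − 4.1461·0.5000)/4.5826 = 0.5000.

x = (0.5000, 0.5000)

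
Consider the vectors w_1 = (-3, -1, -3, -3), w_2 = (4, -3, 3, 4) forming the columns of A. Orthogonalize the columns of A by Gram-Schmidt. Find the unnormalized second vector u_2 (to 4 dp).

e_1 = w_1/‖w_1‖ = (-3, -1, -3, -3)/5.2915 = (-0.5669, -0.1890, -0.5669, -0.5669).
r_{12} = e_1·w_2 = -5.6695.
u_2 = w_2 + 5.6695·e_1 = (0.7857, -4.0714, -0.2143, 0.7857).

u_2 = (0.7857, -4.0714, -0.2143, 0.7857)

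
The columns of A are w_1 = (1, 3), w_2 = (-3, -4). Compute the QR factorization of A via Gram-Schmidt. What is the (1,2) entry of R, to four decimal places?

r_{12} = -4.7434

q_1 = w_1/‖w_1‖ = (1, 3)/3.1623 = (0.3162, 0.9487).
r_{12} = q_1·w_2 = -4.7434.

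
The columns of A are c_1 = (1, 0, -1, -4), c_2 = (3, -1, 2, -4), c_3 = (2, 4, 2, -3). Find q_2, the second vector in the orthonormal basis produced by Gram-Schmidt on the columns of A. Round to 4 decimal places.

c_1 = (1, 0, -1, -4); ‖c_1‖ = 4.2426, so q_1 = (0.2357, 0.0000, -0.2357, -0.9428).
q_1·c_2 = 0.2357·3 + 0.0000·(-1) + (-0.2357)·2 + (-0.9428)·(-4) = 4.0069.
u_2 = c_2 − 4.0069·q_1 = (2.0556, -1.0000, 2.9444, -0.2222).
‖u_2‖ = 3.7342, so q_2 = (0.5505, -0.2678, 0.7885, -0.0595).

q_2 = (0.5505, -0.2678, 0.7885, -0.0595)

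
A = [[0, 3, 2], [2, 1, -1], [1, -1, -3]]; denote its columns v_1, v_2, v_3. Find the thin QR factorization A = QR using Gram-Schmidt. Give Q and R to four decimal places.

Q = [[0.0000, 0.9129, -0.4082], [0.8944, 0.1826, 0.4082], [0.4472, -0.3651, -0.8165]], R = [[2.2361, 0.4472, -2.2361], [0.0000, 3.2863, 2.7386], [0.0000, 0.0000, 1.2247]]

v_1 = (0, 2, 1); ‖v_1‖ = 2.2361, so q_1 = (0.0000, 0.8944, 0.4472).
q_1·v_2 = 0.0000·3 + 0.8944·1 + 0.4472·(-1) = 0.4472.
u_2 = v_2 − 0.4472·q_1 = (3.0000, 0.6000, -1.2000).
‖u_2‖ = 3.2863, so q_2 = (0.9129, 0.1826, -0.3651).
q_1·v_3 = 0.0000·2 + 0.8944·(-1) + 0.4472·(-3) = -2.2361; q_2·v_3 = 0.9129·2 + 0.1826·(-1) + (-0.3651)·(-3) = 2.7386.
u_3 = v_3 + 2.2361·q_1 − 2.7386·q_2 = (-0.5000, 0.5000, -1.0000).
‖u_3‖ = 1.2247, so q_3 = (-0.4082, 0.4082, -0.8165).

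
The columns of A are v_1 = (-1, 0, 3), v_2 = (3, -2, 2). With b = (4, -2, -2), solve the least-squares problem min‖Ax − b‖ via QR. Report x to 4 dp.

v_1 = (-1, 0, 3); ‖v_1‖ = 3.1623, so q_1 = (-0.3162, 0.0000, 0.9487).
q_1·v_2 = (-0.3162)·3 + 0.0000·(-2) + 0.9487·2 = 0.9487.
u_2 = v_2 − 0.9487·q_1 = (3.3000, -2.0000, 1.1000).
‖u_2‖ = 4.0125, so q_2 = (0.8224, -0.4984, 0.2741).
Qᵀb = (-3.1623, 3.7383).
Back-substitute: x_2 = 3.7383/4.0125 = 0.9317.
x_1 = (-3.1623 − 0.9487·0.9317)/3.1623 = -1.2795.

x = (-1.2795, 0.9317)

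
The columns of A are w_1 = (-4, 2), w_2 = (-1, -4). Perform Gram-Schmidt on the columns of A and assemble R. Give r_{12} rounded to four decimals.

w_1 = (-4, 2); ‖w_1‖ = 4.4721, so e_1 = (-0.8944, 0.4472).
r_{12} = e_1·w_2 = -0.8944.

r_{12} = -0.8944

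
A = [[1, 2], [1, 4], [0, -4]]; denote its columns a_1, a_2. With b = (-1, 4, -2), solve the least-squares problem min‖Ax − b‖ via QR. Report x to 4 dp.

x = (-0.6667, 0.7222)

a_1 = (1, 1, 0); ‖a_1‖ = 1.4142, so q_1 = (0.7071, 0.7071, 0.0000).
q_1·a_2 = 0.7071·2 + 0.7071·4 + 0.0000·(-4) = 4.2426.
u_2 = a_2 − 4.2426·q_1 = (-1.0000, 1.0000, -4.0000).
‖u_2‖ = 4.2426, so q_2 = (-0.2357, 0.2357, -0.9428).
Qᵀb = (2.1213, 3.0641).
Back-substitute: x_2 = 3.0641/4.2426 = 0.7222.
x_1 = (2.1213 − 4.2426·0.7222)/1.4142 = -0.6667.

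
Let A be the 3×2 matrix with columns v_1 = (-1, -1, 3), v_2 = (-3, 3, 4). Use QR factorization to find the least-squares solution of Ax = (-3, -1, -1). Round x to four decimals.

x = (0.0435, 0.0435)

q_1 = v_1/‖v_1‖ = (-1, -1, 3)/3.3166 = (-0.3015, -0.3015, 0.9045).
r_{12} = q_1·v_2 = 3.6181.
u_2 = v_2 − 3.6181·q_1 = (-1.9091, 4.0909, 0.7273).
‖u_2‖ = 4.5726, so q_2 = (-0.4175, 0.8946, 0.1590).
Qᵀb = (0.3015, 0.1988).
Back-substitute: x_2 = 0.1988/4.5726 = 0.0435.
x_1 = (0.3015 − 3.6181·0.0435)/3.3166 = 0.0435.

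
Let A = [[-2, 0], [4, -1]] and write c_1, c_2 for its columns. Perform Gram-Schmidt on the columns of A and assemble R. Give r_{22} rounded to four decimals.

c_1 = (-2, 4); ‖c_1‖ = 4.4721, so e_1 = (-0.4472, 0.8944).
e_1·c_2 = (-0.4472)·0 + 0.8944·(-1) = -0.8944.
u_2 = c_2 + 0.8944·e_1 = (-0.4000, -0.2000).
r_{22} = ‖u_2‖ = 0.4472.

r_{22} = 0.4472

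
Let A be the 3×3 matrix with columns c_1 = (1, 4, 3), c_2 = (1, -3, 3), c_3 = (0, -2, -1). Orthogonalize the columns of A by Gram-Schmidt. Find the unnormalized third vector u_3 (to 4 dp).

u_3 = (0.3000, 0.0000, -0.1000)

c_1 = (1, 4, 3); ‖c_1‖ = 5.0990, so q_1 = (0.1961, 0.7845, 0.5883).
q_1·c_2 = 0.1961·1 + 0.7845·(-3) + 0.5883·3 = -0.3922.
u_2 = c_2 + 0.3922·q_1 = (1.0769, -2.6923, 3.2308).
‖u_2‖ = 4.3412, so q_2 = (0.2481, -0.6202, 0.7442).
q_1·c_3 = 0.1961·0 + 0.7845·(-2) + 0.5883·(-1) = -2.1573; q_2·c_3 = 0.2481·0 + (-0.6202)·(-2) + 0.7442·(-1) = 0.4961.
u_3 = c_3 + 2.1573·q_1 − 0.4961·q_2 = (0.3000, 0.0000, -0.1000).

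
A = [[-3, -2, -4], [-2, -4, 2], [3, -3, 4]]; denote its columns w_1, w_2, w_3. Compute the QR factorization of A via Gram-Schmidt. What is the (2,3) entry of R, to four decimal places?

r_{23} = -3.1344

w_1 = (-3, -2, 3); ‖w_1‖ = 4.6904, so q_1 = (-0.6396, -0.4264, 0.6396).
q_1·w_2 = (-0.6396)·(-2) + (-0.4264)·(-4) + 0.6396·(-3) = 1.0660.
u_2 = w_2 − 1.0660·q_1 = (-1.3182, -3.5455, -3.6818).
‖u_2‖ = 5.2786, so q_2 = (-0.2497, -0.6717, -0.6975).
r_{23} = q_2·w_3 = -3.1344.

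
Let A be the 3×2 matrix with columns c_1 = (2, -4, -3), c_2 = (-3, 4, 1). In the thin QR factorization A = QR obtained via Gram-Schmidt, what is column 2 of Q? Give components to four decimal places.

c_1 = (2, -4, -3); ‖c_1‖ = 5.3852, so q_1 = (0.3714, -0.7428, -0.5571).
q_1·c_2 = 0.3714·(-3) + (-0.7428)·4 + (-0.5571)·1 = -4.6424.
u_2 = c_2 + 4.6424·q_1 = (-1.2759, 0.5517, -1.5862).
‖u_2‖ = 2.1091, so q_2 = (-0.6049, 0.2616, -0.7521).

q_2 = (-0.6049, 0.2616, -0.7521)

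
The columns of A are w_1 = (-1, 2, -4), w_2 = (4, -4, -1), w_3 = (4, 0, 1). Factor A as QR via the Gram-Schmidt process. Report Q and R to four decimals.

Q = [[-0.2182, 0.6613, 0.7177], [0.4364, -0.5917, 0.6778], [-0.8729, -0.4611, 0.1595]], R = [[4.5826, -1.7457, -1.7457], [0.0000, 5.4729, 2.1839], [0.0000, 0.0000, 3.0303]]

w_1 = (-1, 2, -4); ‖w_1‖ = 4.5826, so e_1 = (-0.2182, 0.4364, -0.8729).
e_1·w_2 = (-0.2182)·4 + 0.4364·(-4) + (-0.8729)·(-1) = -1.7457.
u_2 = w_2 + 1.7457·e_1 = (3.6190, -3.2381, -2.5238).
‖u_2‖ = 5.4729, so e_2 = (0.6613, -0.5917, -0.4611).
e_1·w_3 = (-0.2182)·4 + 0.4364·0 + (-0.8729)·1 = -1.7457; e_2·w_3 = 0.6613·4 + (-0.5917)·0 + (-0.4611)·1 = 2.1839.
u_3 = w_3 + 1.7457·e_1 − 2.1839·e_2 = (2.1749, 2.0541, 0.4833).
‖u_3‖ = 3.0303, so e_3 = (0.7177, 0.6778, 0.1595).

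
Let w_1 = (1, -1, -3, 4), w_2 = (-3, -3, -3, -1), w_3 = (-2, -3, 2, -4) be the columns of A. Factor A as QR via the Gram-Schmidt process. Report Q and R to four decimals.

e_1 = w_1/‖w_1‖ = (1, -1, -3, 4)/5.1962 = (0.1925, -0.1925, -0.5774, 0.7698).
r_{12} = e_1·w_2 = 0.9623.
u_2 = w_2 − 0.9623·e_1 = (-3.1852, -2.8148, -2.4444, -1.7407).
‖u_2‖ = 5.2033, so e_2 = (-0.6122, -0.5410, -0.4698, -0.3345).
r_{13} = e_1·w_3 = -4.0415; r_{23} = e_2·w_3 = 3.2458.
u_3 = w_3 + 4.0415·e_1 − 3.2458·e_2 = (0.7647, -2.0219, 1.1915, 0.1970).
‖u_3‖ = 2.4762, so e_3 = (0.3088, -0.8165, 0.4812, 0.0796).

Q = [[0.1925, -0.6122, 0.3088], [-0.1925, -0.5410, -0.8165], [-0.5774, -0.4698, 0.4812], [0.7698, -0.3345, 0.0796]], R = [[5.1962, 0.9623, -4.0415], [0.0000, 5.2033, 3.2458], [0.0000, 0.0000, 2.4762]]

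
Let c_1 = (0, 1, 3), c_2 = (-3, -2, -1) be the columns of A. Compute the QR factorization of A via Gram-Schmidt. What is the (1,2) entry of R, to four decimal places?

r_{12} = -1.5811

c_1 = (0, 1, 3); ‖c_1‖ = 3.1623, so e_1 = (0.0000, 0.3162, 0.9487).
r_{12} = e_1·c_2 = -1.5811.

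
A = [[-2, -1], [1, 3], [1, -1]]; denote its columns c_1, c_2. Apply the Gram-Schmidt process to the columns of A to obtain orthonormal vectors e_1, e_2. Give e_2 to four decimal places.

e_1 = c_1/‖c_1‖ = (-2, 1, 1)/2.4495 = (-0.8165, 0.4082, 0.4082).
r_{12} = e_1·c_2 = 1.6330.
u_2 = c_2 − 1.6330·e_1 = (0.3333, 2.3333, -1.6667).
‖u_2‖ = 2.8868, so e_2 = (0.1155, 0.8083, -0.5774).

e_2 = (0.1155, 0.8083, -0.5774)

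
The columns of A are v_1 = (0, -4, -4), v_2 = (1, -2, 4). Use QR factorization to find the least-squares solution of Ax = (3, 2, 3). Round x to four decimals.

x = (-0.5461, 0.3158)

e_1 = v_1/‖v_1‖ = (0, -4, -4)/5.6569 = (0.0000, -0.7071, -0.7071).
r_{12} = e_1·v_2 = -1.4142.
u_2 = v_2 + 1.4142·e_1 = (1.0000, -3.0000, 3.0000).
‖u_2‖ = 4.3589, so e_2 = (0.2294, -0.6882, 0.6882).
Qᵀb = (-3.5355, 1.3765).
Back-substitute: x_2 = 1.3765/4.3589 = 0.3158.
x_1 = (-3.5355 + 1.4142·0.3158)/5.6569 = -0.5461.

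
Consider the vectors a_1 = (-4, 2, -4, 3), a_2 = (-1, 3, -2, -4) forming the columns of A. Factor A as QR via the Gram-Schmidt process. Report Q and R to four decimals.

Q = [[-0.5963, -0.0864], [0.2981, 0.5058], [-0.5963, -0.2714], [0.4472, -0.8143]], R = [[6.7082, 0.8944], [0.0000, 5.4037]]

a_1 = (-4, 2, -4, 3); ‖a_1‖ = 6.7082, so q_1 = (-0.5963, 0.2981, -0.5963, 0.4472).
q_1·a_2 = (-0.5963)·(-1) + 0.2981·3 + (-0.5963)·(-2) + 0.4472·(-4) = 0.8944.
u_2 = a_2 − 0.8944·q_1 = (-0.4667, 2.7333, -1.4667, -4.4000).
‖u_2‖ = 5.4037, so q_2 = (-0.0864, 0.5058, -0.2714, -0.8143).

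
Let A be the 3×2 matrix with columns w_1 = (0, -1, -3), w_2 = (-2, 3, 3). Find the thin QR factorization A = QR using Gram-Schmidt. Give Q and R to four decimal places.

Q = [[0.0000, -0.7255], [-0.3162, 0.6529], [-0.9487, -0.2176]], R = [[3.1623, -3.7947], [0.0000, 2.7568]]

w_1 = (0, -1, -3); ‖w_1‖ = 3.1623, so e_1 = (0.0000, -0.3162, -0.9487).
e_1·w_2 = 0.0000·(-2) + (-0.3162)·3 + (-0.9487)·3 = -3.7947.
u_2 = w_2 + 3.7947·e_1 = (-2.0000, 1.8000, -0.6000).
‖u_2‖ = 2.7568, so e_2 = (-0.7255, 0.6529, -0.2176).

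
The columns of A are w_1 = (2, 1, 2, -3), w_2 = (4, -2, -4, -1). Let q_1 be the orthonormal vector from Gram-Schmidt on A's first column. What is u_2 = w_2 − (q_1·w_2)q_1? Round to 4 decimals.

u_2 = (3.8889, -2.0556, -4.1111, -0.8333)

w_1 = (2, 1, 2, -3); ‖w_1‖ = 4.2426, so q_1 = (0.4714, 0.2357, 0.4714, -0.7071).
q_1·w_2 = 0.4714·4 + 0.2357·(-2) + 0.4714·(-4) + (-0.7071)·(-1) = 0.2357.
u_2 = w_2 − 0.2357·q_1 = (3.8889, -2.0556, -4.1111, -0.8333).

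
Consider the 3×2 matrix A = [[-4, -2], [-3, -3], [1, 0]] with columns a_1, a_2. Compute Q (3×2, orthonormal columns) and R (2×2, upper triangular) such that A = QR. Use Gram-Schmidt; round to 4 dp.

Q = [[-0.7845, 0.4483], [-0.5883, -0.7564], [0.1961, -0.4763]], R = [[5.0990, 3.3340], [0.0000, 1.3728]]

e_1 = a_1/‖a_1‖ = (-4, -3, 1)/5.0990 = (-0.7845, -0.5883, 0.1961).
r_{12} = e_1·a_2 = 3.3340.
u_2 = a_2 − 3.3340·e_1 = (0.6154, -1.0385, -0.6538).
‖u_2‖ = 1.3728, so e_2 = (0.4483, -0.7564, -0.4763).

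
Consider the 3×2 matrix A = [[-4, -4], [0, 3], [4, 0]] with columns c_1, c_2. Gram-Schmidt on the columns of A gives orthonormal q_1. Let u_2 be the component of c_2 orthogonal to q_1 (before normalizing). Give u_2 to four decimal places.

q_1 = c_1/‖c_1‖ = (-4, 0, 4)/5.6569 = (-0.7071, 0.0000, 0.7071).
r_{12} = q_1·c_2 = 2.8284.
u_2 = c_2 − 2.8284·q_1 = (-2.0000, 3.0000, -2.0000).

u_2 = (-2.0000, 3.0000, -2.0000)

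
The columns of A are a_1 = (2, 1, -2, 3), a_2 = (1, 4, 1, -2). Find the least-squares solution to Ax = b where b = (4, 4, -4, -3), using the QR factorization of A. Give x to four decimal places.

a_1 = (2, 1, -2, 3); ‖a_1‖ = 4.2426, so q_1 = (0.4714, 0.2357, -0.4714, 0.7071).
q_1·a_2 = 0.4714·1 + 0.2357·4 + (-0.4714)·1 + 0.7071·(-2) = -0.4714.
u_2 = a_2 + 0.4714·q_1 = (1.2222, 4.1111, 0.7778, -1.6667).
‖u_2‖ = 4.6667, so q_2 = (0.2619, 0.8810, 0.1667, -0.3571).
Qᵀb = (2.5927, 4.9762).
Back-substitute: x_2 = 4.9762/4.6667 = 1.0663.
x_1 = (2.5927 + 0.4714·1.0663)/4.2426 = 0.7296.

x = (0.7296, 1.0663)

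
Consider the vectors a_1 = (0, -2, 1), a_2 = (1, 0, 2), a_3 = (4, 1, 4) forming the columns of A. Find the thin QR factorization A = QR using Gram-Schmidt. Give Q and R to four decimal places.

a_1 = (0, -2, 1); ‖a_1‖ = 2.2361, so q_1 = (0.0000, -0.8944, 0.4472).
q_1·a_2 = 0.0000·1 + (-0.8944)·0 + 0.4472·2 = 0.8944.
u_2 = a_2 − 0.8944·q_1 = (1.0000, 0.8000, 1.6000).
‖u_2‖ = 2.0494, so q_2 = (0.4880, 0.3904, 0.7807).
q_1·a_3 = 0.0000·4 + (-0.8944)·1 + 0.4472·4 = 0.8944; q_2·a_3 = 0.4880·4 + 0.3904·1 + 0.7807·4 = 5.4650.
u_3 = a_3 − 0.8944·q_1 − 5.4650·q_2 = (1.3333, -0.3333, -0.6667).
‖u_3‖ = 1.5275, so q_3 = (0.8729, -0.2182, -0.4364).

Q = [[0.0000, 0.4880, 0.8729], [-0.8944, 0.3904, -0.2182], [0.4472, 0.7807, -0.4364]], R = [[2.2361, 0.8944, 0.8944], [0.0000, 2.0494, 5.4650], [0.0000, 0.0000, 1.5275]]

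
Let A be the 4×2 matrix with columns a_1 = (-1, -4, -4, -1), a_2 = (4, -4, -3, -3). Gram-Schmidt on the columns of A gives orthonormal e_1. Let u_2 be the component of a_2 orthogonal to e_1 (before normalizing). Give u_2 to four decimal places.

u_2 = (4.7941, -0.8235, 0.1765, -2.2059)

a_1 = (-1, -4, -4, -1); ‖a_1‖ = 5.8310, so e_1 = (-0.1715, -0.6860, -0.6860, -0.1715).
e_1·a_2 = (-0.1715)·4 + (-0.6860)·(-4) + (-0.6860)·(-3) + (-0.1715)·(-3) = 4.6305.
u_2 = a_2 − 4.6305·e_1 = (4.7941, -0.8235, 0.1765, -2.2059).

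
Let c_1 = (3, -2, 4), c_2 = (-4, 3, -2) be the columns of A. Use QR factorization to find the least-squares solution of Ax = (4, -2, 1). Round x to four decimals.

q_1 = c_1/‖c_1‖ = (3, -2, 4)/5.3852 = (0.5571, -0.3714, 0.7428).
r_{12} = q_1·c_2 = -4.8281.
u_2 = c_2 + 4.8281·q_1 = (-1.3103, 1.2069, 1.5862).
‖u_2‖ = 2.3853, so q_2 = (-0.5493, 0.5060, 0.6650).
Qᵀb = (3.7139, -2.5443).
Back-substitute: x_2 = -2.5443/2.3853 = -1.0667.
x_1 = (3.7139 + 4.8281·(-1.0667))/5.3852 = -0.2667.

x = (-0.2667, -1.0667)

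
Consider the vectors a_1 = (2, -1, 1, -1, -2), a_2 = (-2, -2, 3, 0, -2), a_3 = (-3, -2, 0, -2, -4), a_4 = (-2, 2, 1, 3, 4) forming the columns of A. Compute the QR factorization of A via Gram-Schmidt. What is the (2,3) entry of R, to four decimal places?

r_{23} = 3.5292

a_1 = (2, -1, 1, -1, -2); ‖a_1‖ = 3.3166, so e_1 = (0.6030, -0.3015, 0.3015, -0.3015, -0.6030).
e_1·a_2 = 0.6030·(-2) + (-0.3015)·(-2) + 0.3015·3 + (-0.3015)·0 + (-0.6030)·(-2) = 1.5076.
u_2 = a_2 − 1.5076·e_1 = (-2.9091, -1.5455, 2.5455, 0.4545, -1.0909).
‖u_2‖ = 4.3275, so e_2 = (-0.6722, -0.3571, 0.5882, 0.1050, -0.2521).
r_{23} = e_2·a_3 = 3.5292.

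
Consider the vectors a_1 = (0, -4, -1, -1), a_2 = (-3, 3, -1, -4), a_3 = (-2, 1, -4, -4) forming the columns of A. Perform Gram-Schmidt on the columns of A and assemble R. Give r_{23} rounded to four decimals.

q_1 = a_1/‖a_1‖ = (0, -4, -1, -1)/4.2426 = (0.0000, -0.9428, -0.2357, -0.2357).
r_{12} = q_1·a_2 = -1.6499.
u_2 = a_2 + 1.6499·q_1 = (-3.0000, 1.4444, -1.3889, -4.3889).
‖u_2‖ = 5.6814, so q_2 = (-0.5280, 0.2542, -0.2445, -0.7725).
r_{23} = q_2·a_3 = 5.3782.

r_{23} = 5.3782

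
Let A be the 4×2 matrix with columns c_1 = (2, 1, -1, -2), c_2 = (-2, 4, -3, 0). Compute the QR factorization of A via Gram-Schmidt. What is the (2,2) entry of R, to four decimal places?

c_1 = (2, 1, -1, -2); ‖c_1‖ = 3.1623, so e_1 = (0.6325, 0.3162, -0.3162, -0.6325).
e_1·c_2 = 0.6325·(-2) + 0.3162·4 + (-0.3162)·(-3) + (-0.6325)·0 = 0.9487.
u_2 = c_2 − 0.9487·e_1 = (-2.6000, 3.7000, -2.7000, 0.6000).
r_{22} = ‖u_2‖ = 5.3009.

r_{22} = 5.3009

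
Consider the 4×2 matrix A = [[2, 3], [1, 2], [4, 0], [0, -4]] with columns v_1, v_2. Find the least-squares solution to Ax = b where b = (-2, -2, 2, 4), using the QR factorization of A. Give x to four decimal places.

x = (0.4881, -1.0312)

q_1 = v_1/‖v_1‖ = (2, 1, 4, 0)/4.5826 = (0.4364, 0.2182, 0.8729, 0.0000).
r_{12} = q_1·v_2 = 1.7457.
u_2 = v_2 − 1.7457·q_1 = (2.2381, 1.6190, -1.5238, -4.0000).
‖u_2‖ = 5.0943, so q_2 = (0.4393, 0.3178, -0.2991, -0.7852).
Qᵀb = (0.4364, -5.2533).
Back-substitute: x_2 = -5.2533/5.0943 = -1.0312.
x_1 = (0.4364 − 1.7457·(-1.0312))/4.5826 = 0.4881.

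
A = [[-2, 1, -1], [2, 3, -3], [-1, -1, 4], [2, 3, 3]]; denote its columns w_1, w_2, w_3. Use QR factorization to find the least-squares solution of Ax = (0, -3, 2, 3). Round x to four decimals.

w_1 = (-2, 2, -1, 2); ‖w_1‖ = 3.6056, so e_1 = (-0.5547, 0.5547, -0.2774, 0.5547).
e_1·w_2 = (-0.5547)·1 + 0.5547·3 + (-0.2774)·(-1) + 0.5547·3 = 3.0509.
u_2 = w_2 − 3.0509·e_1 = (2.6923, 1.3077, -0.1538, 1.3077).
‖u_2‖ = 3.2699, so e_2 = (0.8234, 0.3999, -0.0470, 0.3999).
e_1·w_3 = (-0.5547)·(-1) + 0.5547·(-3) + (-0.2774)·4 + 0.5547·3 = -0.5547; e_2·w_3 = 0.8234·(-1) + 0.3999·(-3) + (-0.0470)·4 + 0.3999·3 = -1.0116.
u_3 = w_3 + 0.5547·e_1 + 1.0116·e_2 = (-0.4748, -2.2878, 3.7986, 3.7122).
‖u_3‖ = 5.8025, so e_3 = (-0.0818, -0.3943, 0.6546, 0.6398).
Qᵀb = (-0.5547, -0.0941, 4.4114).
Back-substitute: x_3 = 4.4114/5.8025 = 0.7603.
x_2 = (-0.0941 + 1.0116·0.7603)/3.2699 = 0.2064.
x_1 = (-0.5547 − 3.0509·0.2064 + 0.5547·0.7603)/3.6056 = -0.2115.

x = (-0.2115, 0.2064, 0.7603)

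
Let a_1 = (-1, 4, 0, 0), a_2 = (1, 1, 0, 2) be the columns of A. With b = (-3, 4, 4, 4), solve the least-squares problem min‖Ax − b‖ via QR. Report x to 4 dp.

a_1 = (-1, 4, 0, 0); ‖a_1‖ = 4.1231, so q_1 = (-0.2425, 0.9701, 0.0000, 0.0000).
q_1·a_2 = (-0.2425)·1 + 0.9701·1 + 0.0000·0 + 0.0000·2 = 0.7276.
u_2 = a_2 − 0.7276·q_1 = (1.1765, 0.2941, 0.0000, 2.0000).
‖u_2‖ = 2.3389, so q_2 = (0.5030, 0.1257, 0.0000, 0.8551).
Qᵀb = (4.6082, 2.4144).
Back-substitute: x_2 = 2.4144/2.3389 = 1.0323.
x_1 = (4.6082 − 0.7276·1.0323)/4.1231 = 0.9355.

x = (0.9355, 1.0323)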